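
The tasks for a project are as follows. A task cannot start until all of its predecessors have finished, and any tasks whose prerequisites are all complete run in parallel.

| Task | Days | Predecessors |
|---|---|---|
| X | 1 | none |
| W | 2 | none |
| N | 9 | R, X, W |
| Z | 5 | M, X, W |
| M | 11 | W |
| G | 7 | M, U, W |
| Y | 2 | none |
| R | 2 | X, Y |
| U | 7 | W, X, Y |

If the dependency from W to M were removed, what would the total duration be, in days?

With the dependency in place, W→M→G = 2+11+7 = 20 sets the finish at 20 days.
Without W→M, M's earliest start moves from 2 to 0.
New critical path: M→G = 11+7 = 18 ⇒ 18 days.

18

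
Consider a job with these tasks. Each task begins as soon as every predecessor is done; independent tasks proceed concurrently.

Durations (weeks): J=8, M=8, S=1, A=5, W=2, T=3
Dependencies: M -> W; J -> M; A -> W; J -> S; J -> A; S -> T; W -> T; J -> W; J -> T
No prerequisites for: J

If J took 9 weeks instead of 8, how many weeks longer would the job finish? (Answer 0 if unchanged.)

As given, the longest chain is J→M→W→T = 8+8+2+3 = 21, so the finish is 21 weeks.
J lies on that path, so at 9 weeks the path becomes 22 weeks.
The critical path is still J→M→W→T; finish is now 22 weeks.
Change in finish: 22 − 21 = +1 weeks.

1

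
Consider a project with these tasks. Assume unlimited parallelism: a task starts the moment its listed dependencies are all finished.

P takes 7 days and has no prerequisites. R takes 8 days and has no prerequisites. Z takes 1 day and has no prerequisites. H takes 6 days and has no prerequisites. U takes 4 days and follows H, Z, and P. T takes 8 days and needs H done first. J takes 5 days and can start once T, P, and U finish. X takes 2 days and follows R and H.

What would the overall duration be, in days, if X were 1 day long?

As given, the longest chain is H→T→J = 6+8+5 = 19, so the finish is 19 days.
The longest path through X is only 10 days, so X has float 9.
That remains the longest chain; total 19 days.

19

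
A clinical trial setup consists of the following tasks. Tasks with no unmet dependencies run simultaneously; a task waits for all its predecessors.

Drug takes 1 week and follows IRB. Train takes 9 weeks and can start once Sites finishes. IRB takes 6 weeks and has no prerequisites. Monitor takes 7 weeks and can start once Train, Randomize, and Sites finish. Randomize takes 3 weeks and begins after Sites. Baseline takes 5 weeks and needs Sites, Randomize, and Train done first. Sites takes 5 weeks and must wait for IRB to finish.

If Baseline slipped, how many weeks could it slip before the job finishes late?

2

Critical path: IRB→Sites→Train→Monitor = 6+5+9+7 = 27, so the finish is 27 weeks.
The longest chain containing Baseline totals 25 weeks.
Float = 27 − 25 = 2.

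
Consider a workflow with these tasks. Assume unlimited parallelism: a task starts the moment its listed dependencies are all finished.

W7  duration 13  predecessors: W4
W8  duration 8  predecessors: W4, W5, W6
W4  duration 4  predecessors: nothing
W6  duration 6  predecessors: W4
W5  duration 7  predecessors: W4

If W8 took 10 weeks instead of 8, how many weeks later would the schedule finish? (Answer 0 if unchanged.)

Critical path before the change: W4→W5→W8 = 4+7+8 = 19 giving 19 weeks.
W8 lies on that path, so at 10 weeks the path becomes 21 weeks.
No other chain overtakes it, so the finish is 21 weeks.
Change in finish: 21 − 19 = +2 weeks.

2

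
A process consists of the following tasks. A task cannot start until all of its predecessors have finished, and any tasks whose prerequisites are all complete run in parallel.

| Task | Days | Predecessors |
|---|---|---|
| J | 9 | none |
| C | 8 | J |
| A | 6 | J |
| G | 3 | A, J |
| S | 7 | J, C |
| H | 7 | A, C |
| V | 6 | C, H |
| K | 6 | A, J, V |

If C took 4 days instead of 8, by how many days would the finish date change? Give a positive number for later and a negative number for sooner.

Critical path before the change: J→C→H→V→K = 9+8+7+6+6 = 36 giving 36 days.
C lies on that path, so at 4 days the path becomes 32 days.
New critical path: J→A→H→V→K = 9+6+7+6+6 = 34 ⇒ 34 days.
Change in finish: 34 − 36 = -2 days.

-2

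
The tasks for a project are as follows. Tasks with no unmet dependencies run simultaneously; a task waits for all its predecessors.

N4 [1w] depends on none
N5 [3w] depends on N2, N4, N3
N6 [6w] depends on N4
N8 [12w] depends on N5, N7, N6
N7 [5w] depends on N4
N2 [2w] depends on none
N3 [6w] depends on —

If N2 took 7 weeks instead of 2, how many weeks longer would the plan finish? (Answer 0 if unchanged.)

Critical path before the change: N3→N5→N8 = 6+3+12 = 21 giving 21 weeks.
N2 has 4 weeks of float (longest path through it is 17).
Now N2→N5→N8 = 7+3+12 = 22 is longest, so the finish becomes 22 weeks.
Change in finish: 22 − 21 = +1 weeks.

1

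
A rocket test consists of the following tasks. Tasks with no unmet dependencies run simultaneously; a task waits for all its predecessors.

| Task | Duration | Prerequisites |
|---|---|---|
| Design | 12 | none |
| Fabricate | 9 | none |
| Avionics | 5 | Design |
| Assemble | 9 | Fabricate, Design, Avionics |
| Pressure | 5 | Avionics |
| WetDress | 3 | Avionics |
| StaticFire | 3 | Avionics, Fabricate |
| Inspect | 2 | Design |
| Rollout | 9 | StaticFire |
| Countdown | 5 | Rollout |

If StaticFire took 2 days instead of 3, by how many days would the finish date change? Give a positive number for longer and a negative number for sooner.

-1

As given, the longest chain is Design→Avionics→StaticFire→Rollout→Countdown = 12+5+3+9+5 = 34, so the finish is 34 days.
StaticFire is on the critical path; changing it to 2 makes that path 33 days.
The critical path is still Design→Avionics→StaticFire→Rollout→Countdown; finish is now 33 days.
Change in finish: 33 − 34 = -1 days.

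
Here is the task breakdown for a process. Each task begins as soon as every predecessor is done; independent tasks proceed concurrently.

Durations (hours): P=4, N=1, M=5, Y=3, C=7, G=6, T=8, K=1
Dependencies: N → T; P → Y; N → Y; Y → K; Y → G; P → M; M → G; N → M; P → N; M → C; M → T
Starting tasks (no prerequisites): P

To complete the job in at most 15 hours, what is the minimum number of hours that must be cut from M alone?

Current finish: 18 hours; target: 15.
M is on every critical path, so each hour cut from M cuts the finish by one (this holds down to a finish of 14).
Need 18 − 15 = 3 hours off M → M becomes 2 hours, finish becomes 15.

3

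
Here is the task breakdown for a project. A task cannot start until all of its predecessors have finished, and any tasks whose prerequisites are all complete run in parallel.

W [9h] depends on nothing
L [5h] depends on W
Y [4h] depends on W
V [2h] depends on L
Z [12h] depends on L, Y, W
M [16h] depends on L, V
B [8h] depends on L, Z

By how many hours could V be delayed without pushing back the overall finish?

2

The longest chain is W→L→Z→B = 9+5+12+8 = 34; overall finish 34 hours.
V finishes as early as 16 and must finish by 18.
Float = 34 − 32 = 2.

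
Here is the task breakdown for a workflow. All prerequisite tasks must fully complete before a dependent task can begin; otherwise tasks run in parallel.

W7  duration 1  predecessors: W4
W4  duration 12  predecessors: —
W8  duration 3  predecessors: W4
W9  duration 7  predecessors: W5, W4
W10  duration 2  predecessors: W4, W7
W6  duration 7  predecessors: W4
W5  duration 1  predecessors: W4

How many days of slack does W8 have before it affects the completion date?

5

The longest chain is W4→W5→W9 = 12+1+7 = 20; overall finish 20 days.
Longest path through W8: 15 days (earliest finish 15, latest finish 20).
Float = 20 − 15 = 5.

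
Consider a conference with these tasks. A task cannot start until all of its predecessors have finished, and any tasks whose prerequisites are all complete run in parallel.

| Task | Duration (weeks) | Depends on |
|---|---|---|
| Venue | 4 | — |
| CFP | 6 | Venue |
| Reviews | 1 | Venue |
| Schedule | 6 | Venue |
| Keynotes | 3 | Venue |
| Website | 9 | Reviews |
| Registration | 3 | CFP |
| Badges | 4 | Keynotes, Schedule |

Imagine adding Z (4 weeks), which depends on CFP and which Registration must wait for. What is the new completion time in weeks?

17

Originally the plan takes 14 weeks.
With Z inserted, Registration now waits for max(CFP, Z).
New critical path: Venue→CFP→Z→Registration = 4+6+4+3 = 17 ⇒ 17 weeks.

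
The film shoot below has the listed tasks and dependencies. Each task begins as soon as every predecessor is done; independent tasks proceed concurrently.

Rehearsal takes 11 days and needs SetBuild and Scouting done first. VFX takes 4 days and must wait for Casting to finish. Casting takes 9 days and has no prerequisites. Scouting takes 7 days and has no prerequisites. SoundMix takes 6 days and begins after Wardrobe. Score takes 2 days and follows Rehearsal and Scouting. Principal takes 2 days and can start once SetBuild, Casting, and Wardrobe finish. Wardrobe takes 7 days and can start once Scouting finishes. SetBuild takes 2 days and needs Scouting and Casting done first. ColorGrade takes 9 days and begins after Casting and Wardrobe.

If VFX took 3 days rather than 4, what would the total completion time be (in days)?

Baseline: Casting→SetBuild→Rehearsal→Score = 9+2+11+2 = 24 → 24 days.
VFX is off the critical path — its longest chain is 13 days, giving 11 of slack.
That remains the longest chain; total 24 days.

24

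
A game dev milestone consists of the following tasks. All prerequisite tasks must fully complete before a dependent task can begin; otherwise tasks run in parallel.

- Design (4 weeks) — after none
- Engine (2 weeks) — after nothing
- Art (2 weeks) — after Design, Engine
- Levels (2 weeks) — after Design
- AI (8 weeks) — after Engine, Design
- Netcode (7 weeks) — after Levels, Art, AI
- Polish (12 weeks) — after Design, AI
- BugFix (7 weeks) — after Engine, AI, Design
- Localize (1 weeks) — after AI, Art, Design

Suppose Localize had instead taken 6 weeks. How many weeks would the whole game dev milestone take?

24

Actual critical path: Design→AI→Polish = 4+8+12 = 24 ⇒ 24 weeks.
Localize is off the critical path — its longest chain is 13 weeks, giving 11 of slack.
That remains the longest chain; total 24 weeks.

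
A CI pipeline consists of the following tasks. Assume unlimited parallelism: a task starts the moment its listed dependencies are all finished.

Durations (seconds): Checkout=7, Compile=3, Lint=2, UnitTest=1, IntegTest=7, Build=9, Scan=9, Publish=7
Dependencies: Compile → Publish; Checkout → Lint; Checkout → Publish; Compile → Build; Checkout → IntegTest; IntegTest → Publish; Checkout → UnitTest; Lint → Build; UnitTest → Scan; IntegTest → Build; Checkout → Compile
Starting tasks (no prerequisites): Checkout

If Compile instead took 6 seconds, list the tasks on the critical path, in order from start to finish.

Baseline: Checkout→IntegTest→Build = 7+7+9 = 23 → 23 seconds.
The longest path through Compile is only 19 seconds, so Compile has float 4.
That remains the longest chain; total 23 seconds.

Checkout, IntegTest, Build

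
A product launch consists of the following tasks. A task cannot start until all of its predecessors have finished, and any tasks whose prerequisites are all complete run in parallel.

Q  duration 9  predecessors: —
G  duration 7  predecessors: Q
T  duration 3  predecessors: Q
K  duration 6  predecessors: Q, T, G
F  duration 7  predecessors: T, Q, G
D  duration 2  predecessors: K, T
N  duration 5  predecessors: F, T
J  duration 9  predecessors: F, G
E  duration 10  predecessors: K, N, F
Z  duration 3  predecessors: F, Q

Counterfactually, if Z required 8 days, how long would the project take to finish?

The binding path is Q→G→F→N→E = 9+7+7+5+10 = 38; finish at 38 days.
The longest path through Z is only 26 days, so Z has float 12.
That remains the longest chain; total 38 days.

38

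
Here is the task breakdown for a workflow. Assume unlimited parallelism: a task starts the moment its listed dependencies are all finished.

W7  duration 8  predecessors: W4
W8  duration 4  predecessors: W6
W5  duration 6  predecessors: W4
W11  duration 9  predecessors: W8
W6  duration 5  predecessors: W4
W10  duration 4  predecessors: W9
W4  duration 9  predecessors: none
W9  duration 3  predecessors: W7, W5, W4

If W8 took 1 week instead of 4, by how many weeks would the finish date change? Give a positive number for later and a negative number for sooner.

-3

Baseline: W4→W6→W8→W11 = 9+5+4+9 = 27 → 27 weeks.
W8 is on the critical path; changing it to 1 makes that path 24 weeks.
That remains the longest chain; total 24 weeks.
Change in finish: 24 − 27 = -3 weeks.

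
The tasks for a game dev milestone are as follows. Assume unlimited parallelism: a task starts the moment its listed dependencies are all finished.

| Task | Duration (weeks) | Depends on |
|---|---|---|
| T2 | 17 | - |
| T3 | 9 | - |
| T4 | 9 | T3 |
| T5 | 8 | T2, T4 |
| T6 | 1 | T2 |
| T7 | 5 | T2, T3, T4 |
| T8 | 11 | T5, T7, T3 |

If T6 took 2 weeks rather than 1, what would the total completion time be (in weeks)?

37

Actual critical path: T3→T4→T5→T8 = 9+9+8+11 = 37 ⇒ 37 weeks.
T6 is off the critical path — its longest chain is 18 weeks, giving 19 of slack.
That remains the longest chain; total 37 weeks.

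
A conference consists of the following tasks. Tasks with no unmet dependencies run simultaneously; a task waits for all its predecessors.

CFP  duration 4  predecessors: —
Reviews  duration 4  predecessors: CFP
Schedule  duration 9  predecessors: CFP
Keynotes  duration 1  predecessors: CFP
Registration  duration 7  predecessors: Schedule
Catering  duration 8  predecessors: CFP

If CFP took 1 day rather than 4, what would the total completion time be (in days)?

Critical path before the change: CFP→Schedule→Registration = 4+9+7 = 20 giving 20 days.
Since CFP is critical, the -3 change carries straight to that chain (now 17 days).
That remains the longest chain; total 17 days.

17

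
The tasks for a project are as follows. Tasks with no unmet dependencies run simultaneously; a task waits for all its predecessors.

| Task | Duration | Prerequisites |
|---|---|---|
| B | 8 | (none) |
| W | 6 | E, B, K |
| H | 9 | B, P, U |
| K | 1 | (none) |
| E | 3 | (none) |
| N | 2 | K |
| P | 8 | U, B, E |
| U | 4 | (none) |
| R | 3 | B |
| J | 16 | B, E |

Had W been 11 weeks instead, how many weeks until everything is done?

25

Critical path before the change: B→P→H = 8+8+9 = 25 giving 25 weeks.
W has 11 weeks of float (longest path through it is 14).
The critical path is still B→P→H; finish is now 25 weeks.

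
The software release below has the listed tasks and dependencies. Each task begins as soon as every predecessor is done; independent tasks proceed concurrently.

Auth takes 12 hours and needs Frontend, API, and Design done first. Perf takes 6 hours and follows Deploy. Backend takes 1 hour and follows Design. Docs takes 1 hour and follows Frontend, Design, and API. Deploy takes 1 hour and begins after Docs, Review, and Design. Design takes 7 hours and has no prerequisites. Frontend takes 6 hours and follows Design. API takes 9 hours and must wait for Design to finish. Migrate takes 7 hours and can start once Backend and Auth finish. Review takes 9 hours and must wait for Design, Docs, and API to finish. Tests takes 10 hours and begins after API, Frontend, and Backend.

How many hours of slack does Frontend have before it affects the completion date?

Design→API→Auth→Migrate = 7+9+12+7 = 35 sets the makespan at 35 hours.
The longest chain containing Frontend totals 32 hours.
So Frontend can slip 16 − 13 = 3 hours.

3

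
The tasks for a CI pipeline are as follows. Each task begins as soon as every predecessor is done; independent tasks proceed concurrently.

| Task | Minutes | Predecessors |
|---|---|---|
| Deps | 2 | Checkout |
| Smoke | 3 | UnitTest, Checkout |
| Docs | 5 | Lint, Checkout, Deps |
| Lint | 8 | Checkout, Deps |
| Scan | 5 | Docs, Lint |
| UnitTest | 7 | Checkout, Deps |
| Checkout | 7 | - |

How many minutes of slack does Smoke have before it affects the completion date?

8

Critical path: Checkout→Deps→Lint→Docs→Scan = 7+2+8+5+5 = 27, so the finish is 27 minutes.
Smoke finishes as early as 19 and must finish by 27.
So Smoke can slip 27 − 19 = 8 minutes.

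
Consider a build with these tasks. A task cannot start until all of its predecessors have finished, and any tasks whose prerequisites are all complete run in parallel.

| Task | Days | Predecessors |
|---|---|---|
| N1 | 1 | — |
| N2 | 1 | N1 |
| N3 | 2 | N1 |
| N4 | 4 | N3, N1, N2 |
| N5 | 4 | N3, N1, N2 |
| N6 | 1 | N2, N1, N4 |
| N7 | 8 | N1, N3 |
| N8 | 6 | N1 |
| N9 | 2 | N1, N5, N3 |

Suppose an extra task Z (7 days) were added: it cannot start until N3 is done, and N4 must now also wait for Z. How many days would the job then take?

15

Originally the job takes 11 days.
With Z inserted, N4 now waits for max(N3, N1, N2, Z).
New critical path: N1→N3→Z→N4→N6 = 1+2+7+4+1 = 15 ⇒ 15 days.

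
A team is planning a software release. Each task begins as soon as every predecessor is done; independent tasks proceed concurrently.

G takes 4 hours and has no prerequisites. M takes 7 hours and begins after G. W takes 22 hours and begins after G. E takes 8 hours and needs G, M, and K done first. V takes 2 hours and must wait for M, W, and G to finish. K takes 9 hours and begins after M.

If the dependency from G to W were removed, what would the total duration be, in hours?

Original critical path: G→M→K→E = 4+7+9+8 = 28 ⇒ 28 hours.
Without G→W, W's earliest start moves from 4 to 0.
The longest chain is now G→M→K→E = 4+7+9+8 = 28, so the schedule takes 28 hours.

28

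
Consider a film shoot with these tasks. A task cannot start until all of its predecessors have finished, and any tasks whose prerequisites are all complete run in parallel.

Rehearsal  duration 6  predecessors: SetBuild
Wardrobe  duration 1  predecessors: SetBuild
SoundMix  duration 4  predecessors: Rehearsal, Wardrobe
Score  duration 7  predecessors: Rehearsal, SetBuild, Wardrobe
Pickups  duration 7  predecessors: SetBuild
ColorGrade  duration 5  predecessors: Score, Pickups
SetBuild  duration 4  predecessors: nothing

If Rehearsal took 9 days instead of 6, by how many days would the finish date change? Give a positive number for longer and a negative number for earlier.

Baseline: SetBuild→Rehearsal→Score→ColorGrade = 4+6+7+5 = 22 → 22 days.
Rehearsal lies on that path, so at 9 days the path becomes 25 days.
The critical path is still SetBuild→Rehearsal→Score→ColorGrade; finish is now 25 days.
Change in finish: 25 − 22 = +3 days.

3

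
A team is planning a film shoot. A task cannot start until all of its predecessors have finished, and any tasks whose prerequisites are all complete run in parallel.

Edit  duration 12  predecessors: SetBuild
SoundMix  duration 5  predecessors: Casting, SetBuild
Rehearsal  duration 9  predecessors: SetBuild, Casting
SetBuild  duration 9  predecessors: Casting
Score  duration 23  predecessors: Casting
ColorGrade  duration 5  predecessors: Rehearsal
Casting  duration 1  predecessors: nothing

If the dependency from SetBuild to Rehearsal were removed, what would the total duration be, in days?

Original critical path: Casting→SetBuild→Rehearsal→ColorGrade = 1+9+9+5 = 24 ⇒ 24 days.
Without SetBuild→Rehearsal, Rehearsal's earliest start moves from 10 to 1.
After: Casting→Score = 1+23 = 24 → 24 days.

24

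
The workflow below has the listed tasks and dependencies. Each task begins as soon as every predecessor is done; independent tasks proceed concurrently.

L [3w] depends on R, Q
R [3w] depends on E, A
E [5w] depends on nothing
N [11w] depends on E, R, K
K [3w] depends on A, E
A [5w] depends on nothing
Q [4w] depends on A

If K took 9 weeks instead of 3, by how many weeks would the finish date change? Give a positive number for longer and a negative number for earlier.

6

Actual critical path: A→K→N = 5+3+11 = 19 ⇒ 19 weeks.
K is on the critical path; changing it to 9 makes that path 25 weeks.
Now E→K→N = 5+9+11 = 25 is longest, so the finish becomes 25 weeks.
Change in finish: 25 − 19 = +6 weeks.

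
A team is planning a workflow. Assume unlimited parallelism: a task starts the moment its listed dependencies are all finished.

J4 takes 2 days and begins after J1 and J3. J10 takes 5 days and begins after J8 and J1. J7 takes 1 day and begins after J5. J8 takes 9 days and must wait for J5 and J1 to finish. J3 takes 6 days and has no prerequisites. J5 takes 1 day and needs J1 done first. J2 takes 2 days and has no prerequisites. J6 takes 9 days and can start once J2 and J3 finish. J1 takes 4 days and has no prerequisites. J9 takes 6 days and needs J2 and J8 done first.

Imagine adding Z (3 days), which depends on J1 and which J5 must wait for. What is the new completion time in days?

Originally the project takes 20 days.
With Z inserted, J5 now waits for max(J1, Z).
New critical path: J1→Z→J5→J8→J9 = 4+3+1+9+6 = 23 ⇒ 23 days.

23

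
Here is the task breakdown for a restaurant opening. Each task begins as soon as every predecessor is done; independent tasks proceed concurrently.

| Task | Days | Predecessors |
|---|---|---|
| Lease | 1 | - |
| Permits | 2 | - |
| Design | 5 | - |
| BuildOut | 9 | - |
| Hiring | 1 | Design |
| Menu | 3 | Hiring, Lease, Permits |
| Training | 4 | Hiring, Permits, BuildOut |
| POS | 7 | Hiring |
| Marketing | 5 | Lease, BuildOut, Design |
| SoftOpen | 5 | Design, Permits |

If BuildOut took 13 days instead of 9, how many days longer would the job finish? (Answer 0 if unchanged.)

4

Actual critical path: BuildOut→Marketing = 9+5 = 14 ⇒ 14 days.
BuildOut lies on that path, so at 13 days the path becomes 18 days.
No other chain overtakes it, so the finish is 18 days.
Change in finish: 18 − 14 = +4 days.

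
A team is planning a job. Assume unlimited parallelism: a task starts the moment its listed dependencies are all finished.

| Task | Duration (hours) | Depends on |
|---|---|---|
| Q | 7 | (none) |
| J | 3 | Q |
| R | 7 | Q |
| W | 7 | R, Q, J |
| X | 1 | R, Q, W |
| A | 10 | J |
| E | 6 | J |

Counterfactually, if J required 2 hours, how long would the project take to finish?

Baseline: Q→R→W→X = 7+7+7+1 = 22 → 22 hours.
J has 2 hours of float (longest path through it is 20).
No other chain overtakes it, so the finish is 22 hours.

22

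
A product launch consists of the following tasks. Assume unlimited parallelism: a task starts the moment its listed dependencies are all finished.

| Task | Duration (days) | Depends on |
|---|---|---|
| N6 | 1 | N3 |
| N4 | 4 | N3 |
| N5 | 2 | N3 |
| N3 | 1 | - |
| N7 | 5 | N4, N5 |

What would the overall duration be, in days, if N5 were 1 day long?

10

The binding path is N3→N4→N7 = 1+4+5 = 10; finish at 10 days.
N5 has 2 days of float (longest path through it is 8).
That remains the longest chain; total 10 days.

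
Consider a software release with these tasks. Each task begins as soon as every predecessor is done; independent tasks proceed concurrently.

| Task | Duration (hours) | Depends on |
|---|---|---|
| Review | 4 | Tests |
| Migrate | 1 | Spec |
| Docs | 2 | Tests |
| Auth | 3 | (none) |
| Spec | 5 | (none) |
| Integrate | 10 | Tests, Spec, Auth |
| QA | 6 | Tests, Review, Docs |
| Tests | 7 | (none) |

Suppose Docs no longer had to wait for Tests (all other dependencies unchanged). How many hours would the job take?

17

With the dependency in place, Tests→Review→QA = 7+4+6 = 17 sets the finish at 17 hours.
Without Tests→Docs, Docs's earliest start moves from 7 to 0.
After: Tests→Review→QA = 7+4+6 = 17 → 17 hours.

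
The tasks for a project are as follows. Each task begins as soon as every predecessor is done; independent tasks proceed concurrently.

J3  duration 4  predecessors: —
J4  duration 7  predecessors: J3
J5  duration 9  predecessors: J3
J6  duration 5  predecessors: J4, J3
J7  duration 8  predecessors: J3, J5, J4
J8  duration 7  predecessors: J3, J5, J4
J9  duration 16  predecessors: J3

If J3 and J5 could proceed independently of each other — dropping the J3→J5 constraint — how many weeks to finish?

Before: longest chain J3→J5→J7 = 4+9+8 = 21, finish 21.
Without J3→J5, J5's earliest start moves from 4 to 0.
The longest chain is now J3→J9 = 4+16 = 20, so the project takes 20 weeks.

20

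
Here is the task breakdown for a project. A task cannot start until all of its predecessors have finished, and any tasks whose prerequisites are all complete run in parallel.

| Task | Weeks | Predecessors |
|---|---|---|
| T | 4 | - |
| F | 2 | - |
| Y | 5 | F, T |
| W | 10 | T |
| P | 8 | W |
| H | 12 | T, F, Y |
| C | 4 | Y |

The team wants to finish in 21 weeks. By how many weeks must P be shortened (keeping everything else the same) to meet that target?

1

Current finish: 22 weeks; target: 21.
P is on every critical path, so each week cut from P cuts the finish by one (this holds down to a finish of 21).
Need 22 − 21 = 1 week off P → P becomes 7 weeks, finish becomes 21.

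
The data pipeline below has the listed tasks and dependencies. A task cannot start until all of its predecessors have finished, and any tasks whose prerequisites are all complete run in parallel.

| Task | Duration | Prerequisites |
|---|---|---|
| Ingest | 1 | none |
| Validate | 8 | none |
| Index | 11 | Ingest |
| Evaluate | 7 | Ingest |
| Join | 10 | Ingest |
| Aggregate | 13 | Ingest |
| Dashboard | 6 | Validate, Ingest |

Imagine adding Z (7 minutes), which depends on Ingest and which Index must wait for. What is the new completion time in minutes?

Originally the project takes 14 minutes.
With Z inserted, Index now waits for max(Ingest, Z).
New critical path: Ingest→Z→Index = 1+7+11 = 19 ⇒ 19 minutes.

19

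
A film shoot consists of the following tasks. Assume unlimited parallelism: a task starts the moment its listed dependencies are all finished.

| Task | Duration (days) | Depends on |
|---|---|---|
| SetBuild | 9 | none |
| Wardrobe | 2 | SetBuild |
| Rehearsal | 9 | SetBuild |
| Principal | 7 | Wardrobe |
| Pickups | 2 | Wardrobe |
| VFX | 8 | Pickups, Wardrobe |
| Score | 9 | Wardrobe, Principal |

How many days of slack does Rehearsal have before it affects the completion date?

The longest chain is SetBuild→Wardrobe→Principal→Score = 9+2+7+9 = 27; overall finish 27 days.
The longest chain containing Rehearsal totals 18 days.
Slack of Rehearsal = 18 − 9 = 9 days.

9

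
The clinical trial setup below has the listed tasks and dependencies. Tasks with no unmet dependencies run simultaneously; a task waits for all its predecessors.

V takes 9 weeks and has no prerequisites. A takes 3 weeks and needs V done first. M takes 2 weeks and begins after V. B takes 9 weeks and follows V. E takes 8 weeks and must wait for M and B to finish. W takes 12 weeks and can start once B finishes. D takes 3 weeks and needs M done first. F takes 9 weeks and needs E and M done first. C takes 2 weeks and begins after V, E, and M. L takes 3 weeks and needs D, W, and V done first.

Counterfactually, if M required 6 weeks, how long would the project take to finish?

35

As given, the longest chain is V→B→E→F = 9+9+8+9 = 35, so the finish is 35 weeks.
M has 7 weeks of float (longest path through it is 28).
No other chain overtakes it, so the finish is 35 weeks.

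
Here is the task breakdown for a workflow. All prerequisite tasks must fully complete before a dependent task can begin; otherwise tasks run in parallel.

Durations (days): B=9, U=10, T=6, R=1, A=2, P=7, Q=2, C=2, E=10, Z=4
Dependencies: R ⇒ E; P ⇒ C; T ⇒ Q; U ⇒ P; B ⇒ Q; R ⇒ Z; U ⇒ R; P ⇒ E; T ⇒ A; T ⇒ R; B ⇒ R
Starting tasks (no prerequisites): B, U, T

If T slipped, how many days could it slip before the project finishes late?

10

The longest chain is U→P→E = 10+7+10 = 27; overall finish 27 days.
Longest path through T: 17 days (earliest finish 6, latest finish 16).
Float = 27 − 17 = 10.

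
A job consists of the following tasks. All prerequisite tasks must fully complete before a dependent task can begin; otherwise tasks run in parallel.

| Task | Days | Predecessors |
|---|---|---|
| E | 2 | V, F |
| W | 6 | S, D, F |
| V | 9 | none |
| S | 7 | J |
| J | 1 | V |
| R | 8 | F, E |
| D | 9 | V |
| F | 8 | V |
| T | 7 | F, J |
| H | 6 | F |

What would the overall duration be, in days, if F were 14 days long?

Baseline: V→F→E→R = 9+8+2+8 = 27 → 27 days.
Since F is critical, the +6 change carries straight to that chain (now 33 days).
That remains the longest chain; total 33 days.

33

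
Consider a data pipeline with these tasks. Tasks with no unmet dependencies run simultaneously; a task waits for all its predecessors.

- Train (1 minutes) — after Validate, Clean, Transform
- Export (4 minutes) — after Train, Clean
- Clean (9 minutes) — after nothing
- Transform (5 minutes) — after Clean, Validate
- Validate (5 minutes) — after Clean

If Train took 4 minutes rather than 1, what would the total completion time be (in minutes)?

27

As given, the longest chain is Clean→Validate→Transform→Train→Export = 9+5+5+1+4 = 24, so the finish is 24 minutes.
Train lies on that path, so at 4 minutes the path becomes 27 minutes.
The critical path is still Clean→Validate→Transform→Train→Export; finish is now 27 minutes.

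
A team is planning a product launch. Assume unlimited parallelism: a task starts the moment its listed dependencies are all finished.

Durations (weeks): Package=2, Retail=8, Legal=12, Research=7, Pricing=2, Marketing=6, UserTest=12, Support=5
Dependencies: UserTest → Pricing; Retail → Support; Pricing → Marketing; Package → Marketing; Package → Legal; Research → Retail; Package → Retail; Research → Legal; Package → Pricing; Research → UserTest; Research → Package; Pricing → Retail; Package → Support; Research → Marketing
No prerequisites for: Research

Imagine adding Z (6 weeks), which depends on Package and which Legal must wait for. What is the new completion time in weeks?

34

Originally the job takes 34 weeks.
With Z inserted, Legal now waits for max(Package, Research, Z).
New critical path: Research→UserTest→Pricing→Retail→Support = 7+12+2+8+5 = 34 ⇒ 34 weeks.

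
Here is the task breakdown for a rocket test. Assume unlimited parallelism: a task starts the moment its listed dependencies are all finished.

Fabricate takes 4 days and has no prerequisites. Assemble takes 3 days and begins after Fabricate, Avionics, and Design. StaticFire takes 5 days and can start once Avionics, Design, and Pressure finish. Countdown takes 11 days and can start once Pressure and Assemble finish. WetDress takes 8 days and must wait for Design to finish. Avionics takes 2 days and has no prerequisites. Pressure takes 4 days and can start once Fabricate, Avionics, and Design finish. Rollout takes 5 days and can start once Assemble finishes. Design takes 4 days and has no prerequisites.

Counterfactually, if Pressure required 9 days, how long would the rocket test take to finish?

Actual critical path: Design→Pressure→Countdown = 4+4+11 = 19 ⇒ 19 days.
Pressure lies on that path, so at 9 days the path becomes 24 days.
No other chain overtakes it, so the finish is 24 days.

24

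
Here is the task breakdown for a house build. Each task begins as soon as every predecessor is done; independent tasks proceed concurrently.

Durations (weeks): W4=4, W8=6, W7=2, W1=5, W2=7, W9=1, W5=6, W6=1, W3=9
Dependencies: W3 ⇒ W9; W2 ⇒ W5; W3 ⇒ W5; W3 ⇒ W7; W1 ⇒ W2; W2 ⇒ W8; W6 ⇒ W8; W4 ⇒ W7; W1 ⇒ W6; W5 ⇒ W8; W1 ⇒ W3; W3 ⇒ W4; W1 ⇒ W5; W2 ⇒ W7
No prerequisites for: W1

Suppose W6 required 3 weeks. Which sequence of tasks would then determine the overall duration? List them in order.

W1, W3, W5, W8

Baseline: W1→W3→W5→W8 = 5+9+6+6 = 26 → 26 weeks.
The longest path through W6 is only 12 weeks, so W6 has float 14.
The critical path is still W1→W3→W5→W8; finish is now 26 weeks.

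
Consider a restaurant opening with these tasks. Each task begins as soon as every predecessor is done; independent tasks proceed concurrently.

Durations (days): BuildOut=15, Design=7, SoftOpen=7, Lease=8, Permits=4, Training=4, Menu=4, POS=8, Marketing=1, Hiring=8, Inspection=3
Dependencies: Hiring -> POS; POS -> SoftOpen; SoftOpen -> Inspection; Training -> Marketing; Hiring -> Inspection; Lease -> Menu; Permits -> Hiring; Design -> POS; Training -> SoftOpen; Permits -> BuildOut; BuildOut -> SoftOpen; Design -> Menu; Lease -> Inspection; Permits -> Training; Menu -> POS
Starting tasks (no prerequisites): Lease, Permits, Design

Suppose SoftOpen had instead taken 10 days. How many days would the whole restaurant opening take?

Baseline: Lease→Menu→POS→SoftOpen→Inspection = 8+4+8+7+3 = 30 → 30 days.
SoftOpen is on the critical path; changing it to 10 makes that path 33 days.
That remains the longest chain; total 33 days.

33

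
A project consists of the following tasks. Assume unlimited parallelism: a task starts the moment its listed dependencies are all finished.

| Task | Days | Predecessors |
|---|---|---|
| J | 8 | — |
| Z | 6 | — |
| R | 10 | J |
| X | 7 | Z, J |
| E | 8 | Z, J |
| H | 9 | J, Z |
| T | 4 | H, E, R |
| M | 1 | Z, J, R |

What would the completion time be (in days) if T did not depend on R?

Original critical path: J→R→T = 8+10+4 = 22 ⇒ 22 days.
Without R→T, T's earliest start moves from 18 to 17.
After: J→H→T = 8+9+4 = 21 → 21 days.

21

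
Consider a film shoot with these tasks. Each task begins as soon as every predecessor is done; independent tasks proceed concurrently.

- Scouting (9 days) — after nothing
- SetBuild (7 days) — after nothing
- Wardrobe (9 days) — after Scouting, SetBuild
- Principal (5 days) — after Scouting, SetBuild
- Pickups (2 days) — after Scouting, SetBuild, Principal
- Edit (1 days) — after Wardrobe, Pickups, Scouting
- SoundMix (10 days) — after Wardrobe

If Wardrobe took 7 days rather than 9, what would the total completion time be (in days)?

As given, the longest chain is Scouting→Wardrobe→SoundMix = 9+9+10 = 28, so the finish is 28 days.
Since Wardrobe is critical, the -2 change carries straight to that chain (now 26 days).
No other chain overtakes it, so the finish is 26 days.

26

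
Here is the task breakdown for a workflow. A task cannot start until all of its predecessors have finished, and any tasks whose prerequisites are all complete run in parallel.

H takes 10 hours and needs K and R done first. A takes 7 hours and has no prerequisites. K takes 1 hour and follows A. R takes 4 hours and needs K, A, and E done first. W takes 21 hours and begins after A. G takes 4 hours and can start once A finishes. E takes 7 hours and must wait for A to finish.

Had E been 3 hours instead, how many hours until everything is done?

28

As given, the longest chain is A→E→R→H = 7+7+4+10 = 28, so the finish is 28 hours.
E is on the critical path; changing it to 3 makes that path 24 hours.
The binding chain switches to A→W = 7+21 = 28; finish 28 hours.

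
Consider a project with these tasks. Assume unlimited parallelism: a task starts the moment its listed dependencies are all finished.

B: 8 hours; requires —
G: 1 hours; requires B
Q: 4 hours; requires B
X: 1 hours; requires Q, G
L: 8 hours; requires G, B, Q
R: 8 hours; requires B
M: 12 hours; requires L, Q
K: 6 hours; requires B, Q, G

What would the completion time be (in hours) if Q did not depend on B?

With the dependency in place, B→Q→L→M = 8+4+8+12 = 32 sets the finish at 32 hours.
Without B→Q, Q's earliest start moves from 8 to 0.
After: B→G→L→M = 8+1+8+12 = 29 → 29 hours.

29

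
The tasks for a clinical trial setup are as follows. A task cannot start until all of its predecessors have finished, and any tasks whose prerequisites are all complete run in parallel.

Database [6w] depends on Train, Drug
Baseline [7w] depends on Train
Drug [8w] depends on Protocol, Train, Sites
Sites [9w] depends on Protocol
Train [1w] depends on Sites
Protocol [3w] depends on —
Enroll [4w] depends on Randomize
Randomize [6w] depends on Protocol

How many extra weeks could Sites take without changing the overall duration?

Protocol→Sites→Train→Drug→Database = 3+9+1+8+6 = 27 sets the makespan at 27 weeks.
The longest chain containing Sites totals 27 weeks.
Slack of Sites = 3 − 3 = 0 weeks.

0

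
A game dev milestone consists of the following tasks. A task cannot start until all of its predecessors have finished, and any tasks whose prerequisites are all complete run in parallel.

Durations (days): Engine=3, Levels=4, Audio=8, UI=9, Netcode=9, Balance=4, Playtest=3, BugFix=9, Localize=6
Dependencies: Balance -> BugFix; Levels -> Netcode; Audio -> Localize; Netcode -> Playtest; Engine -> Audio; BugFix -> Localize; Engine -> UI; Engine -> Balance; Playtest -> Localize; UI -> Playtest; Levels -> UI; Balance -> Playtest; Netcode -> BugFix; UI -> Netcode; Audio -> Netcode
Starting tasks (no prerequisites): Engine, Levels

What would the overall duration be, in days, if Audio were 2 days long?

Baseline: Levels→UI→Netcode→BugFix→Localize = 4+9+9+9+6 = 37 → 37 days.
The longest path through Audio is only 35 days, so Audio has float 2.
No other chain overtakes it, so the finish is 37 days.

37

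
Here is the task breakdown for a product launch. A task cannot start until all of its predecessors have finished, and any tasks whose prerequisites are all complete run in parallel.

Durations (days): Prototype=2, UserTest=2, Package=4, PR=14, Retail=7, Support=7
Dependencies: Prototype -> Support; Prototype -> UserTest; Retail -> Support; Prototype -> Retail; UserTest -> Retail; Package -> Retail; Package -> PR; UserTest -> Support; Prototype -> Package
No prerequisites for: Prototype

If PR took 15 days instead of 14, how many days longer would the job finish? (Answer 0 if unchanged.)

Baseline: Prototype→Package→PR = 2+4+14 = 20 → 20 days.
PR lies on that path, so at 15 days the path becomes 21 days.
The critical path is still Prototype→Package→PR; finish is now 21 days.
Change in finish: 21 − 20 = +1 days.

1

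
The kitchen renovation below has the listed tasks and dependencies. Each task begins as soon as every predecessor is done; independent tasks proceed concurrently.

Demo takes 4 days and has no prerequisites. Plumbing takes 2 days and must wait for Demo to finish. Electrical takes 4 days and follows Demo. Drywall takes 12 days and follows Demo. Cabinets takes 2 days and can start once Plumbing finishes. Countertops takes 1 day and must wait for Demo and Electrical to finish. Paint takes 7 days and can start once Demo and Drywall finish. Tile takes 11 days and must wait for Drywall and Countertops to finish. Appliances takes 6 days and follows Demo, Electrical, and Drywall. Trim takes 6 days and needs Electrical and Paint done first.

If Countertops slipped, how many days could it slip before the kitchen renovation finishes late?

Demo→Drywall→Paint→Trim = 4+12+7+6 = 29 sets the makespan at 29 days.
Countertops finishes as early as 9 and must finish by 18.
Slack of Countertops = 17 − 8 = 9 days.

9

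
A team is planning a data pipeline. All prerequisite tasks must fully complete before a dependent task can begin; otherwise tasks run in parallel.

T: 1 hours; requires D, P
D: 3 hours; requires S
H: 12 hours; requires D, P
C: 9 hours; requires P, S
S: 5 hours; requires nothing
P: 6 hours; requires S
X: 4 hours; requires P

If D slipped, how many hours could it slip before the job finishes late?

3

The longest chain is S→P→H = 5+6+12 = 23; overall finish 23 hours.
D finishes as early as 8 and must finish by 11.
Float = 23 − 20 = 3.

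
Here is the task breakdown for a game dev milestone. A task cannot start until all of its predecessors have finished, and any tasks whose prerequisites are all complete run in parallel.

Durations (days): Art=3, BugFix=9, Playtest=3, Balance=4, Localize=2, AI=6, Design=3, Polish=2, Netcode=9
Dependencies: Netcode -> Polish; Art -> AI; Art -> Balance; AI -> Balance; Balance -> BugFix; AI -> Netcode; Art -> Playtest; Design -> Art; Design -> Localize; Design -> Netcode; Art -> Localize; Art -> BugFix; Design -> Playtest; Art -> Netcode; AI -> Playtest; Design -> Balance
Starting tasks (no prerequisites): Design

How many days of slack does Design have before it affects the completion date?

The longest chain is Design→Art→AI→Balance→BugFix = 3+3+6+4+9 = 25; overall finish 25 days.
Longest path through Design: 25 days (earliest finish 3, latest finish 3).
So Design can slip 3 − 3 = 0 days.

0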